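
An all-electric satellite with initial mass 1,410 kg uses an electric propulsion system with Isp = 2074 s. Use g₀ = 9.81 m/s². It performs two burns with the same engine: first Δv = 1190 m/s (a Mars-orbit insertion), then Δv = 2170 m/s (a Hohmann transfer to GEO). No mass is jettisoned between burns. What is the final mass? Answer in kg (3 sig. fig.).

final mass ≈ 1200 kg

v_e = Isp · g₀ = 2074 × 9.81 = 20345.9 m/s.
After the first burn: m = 1410 × exp(−1190/20345.9) = 1410 × 0.94319 = 1,329.9 kg.
After the second burn: m = 1,329.9 × exp(−2170/20345.9) = 1,329.9 × 0.89884 = 1,195.37 kg.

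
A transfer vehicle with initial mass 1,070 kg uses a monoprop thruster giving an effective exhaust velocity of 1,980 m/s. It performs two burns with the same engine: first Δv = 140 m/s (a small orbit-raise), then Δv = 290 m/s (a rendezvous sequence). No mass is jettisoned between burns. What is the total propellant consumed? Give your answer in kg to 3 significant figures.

total propellant consumed ≈ 209 kg

After the first burn: m = 1070 × exp(−140/1980.0) = 1070 × 0.93173 = 996.951 kg.
After the second burn: m = 996.951 × exp(−290/1980.0) = 996.951 × 0.86376 = 861.126 kg.
Total propellant = m₀ − m_final = 1070 − 861.126 = 208.874 kg.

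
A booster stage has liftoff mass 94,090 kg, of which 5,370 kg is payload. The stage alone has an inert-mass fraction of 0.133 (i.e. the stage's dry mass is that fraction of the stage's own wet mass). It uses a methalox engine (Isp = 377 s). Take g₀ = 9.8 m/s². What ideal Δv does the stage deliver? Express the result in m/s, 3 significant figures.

Stage wet mass = m₀ − payload = 94,090 − 5,370 = 88,720 kg.
Stage dry mass = ε × stage wet mass = 0.133 × 88,720 = 11,799.8 kg.
Burnout mass m_f = stage dry + payload = 11,799.8 + 5,370 = 17,169.8 kg.
v_e = Isp · g₀ = 377 × 9.8 = 3694.6 m/s.
From the ideal rocket equation, Δv = v_e · ln(94,090/17,169.8) = 3694.6 × ln(5.48) = 3694.6 × 1.7011 ≈ 6285 m/s.

Δv ≈ 6280 m/s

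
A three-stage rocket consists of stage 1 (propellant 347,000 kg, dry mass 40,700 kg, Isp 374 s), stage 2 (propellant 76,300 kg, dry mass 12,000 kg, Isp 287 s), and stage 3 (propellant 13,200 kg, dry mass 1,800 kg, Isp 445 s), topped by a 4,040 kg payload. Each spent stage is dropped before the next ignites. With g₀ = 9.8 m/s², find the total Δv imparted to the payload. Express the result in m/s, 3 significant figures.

Δv ≈ 13100 m/s

Ignition mass of stage 1 = 347,000+40,700 + 76,300+12,000 + 13,200+1,800 + 4,040 = 495,040 kg.
Stage 1: m₀ = 495,040 kg, m_f = 495,040 − 347,000 = 148,040 kg; Δv = 374×9.8×ln(3.344) = 3665.2×1.2072 ≈ 4424 m/s.
Stage 2: m₀ = 107,340 kg, m_f = 107,340 − 76,300 = 31,040 kg; Δv = 287×9.8×ln(3.458) = 2812.6×1.2407 ≈ 3490 m/s.
Stage 3: m₀ = 19,040 kg, m_f = 19,040 − 13,200 = 5,840 kg; Δv = 445×9.8×ln(3.26) = 4361.0×1.1818 ≈ 5154 m/s.
Total Δv = 4424 + 3490 + 5154 = 13068 m/s.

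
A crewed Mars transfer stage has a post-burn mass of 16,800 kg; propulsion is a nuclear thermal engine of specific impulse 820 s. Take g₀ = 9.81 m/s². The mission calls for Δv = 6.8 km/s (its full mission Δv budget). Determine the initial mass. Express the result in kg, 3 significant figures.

initial mass ≈ 39100 kg

v_e = Isp · g₀ = 820 × 9.81 = 8044.2 m/s.
By the Tsiolkovsky rocket equation, m₀/m_f = exp(Δv / v_e) = exp(6800 / 8044.2) = exp(0.8453) = 2.3287.
m₀ = m_f × 2.3287 = 16,800 × 2.3287 = 39,122.2 kg.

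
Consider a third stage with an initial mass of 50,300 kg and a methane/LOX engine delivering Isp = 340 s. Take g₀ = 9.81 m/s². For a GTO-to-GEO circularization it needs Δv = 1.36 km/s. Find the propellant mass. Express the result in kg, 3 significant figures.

propellant mass ≈ 16800 kg

v_e = Isp · g₀ = 340 × 9.81 = 3335.4 m/s.
From the ideal rocket equation, m₀/m_f = exp(Δv / v_e) = exp(1360 / 3335.4) = exp(0.4077) = 1.5034.
m_f = 50,300 / 1.5034 = 33,457.5 kg, so propellant = m₀ − m_f = 50,300 − 33,457.5 = 16,842.5 kg.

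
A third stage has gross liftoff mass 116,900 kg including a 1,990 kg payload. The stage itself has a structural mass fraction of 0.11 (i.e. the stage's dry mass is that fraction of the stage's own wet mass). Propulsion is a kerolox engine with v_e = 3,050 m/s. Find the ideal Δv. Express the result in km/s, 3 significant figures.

Δv ≈ 6.34 km/s

Stage wet mass = m₀ − payload = 116,900 − 1,990 = 114,910 kg.
Stage dry mass = ε × stage wet mass = 0.11 × 114,910 = 12,640.1 kg.
Burnout mass m_f = stage dry + payload = 12,640.1 + 1,990 = 14,630.1 kg.
Δv = v_e · ln(116,900/14,630.1) = 3050.0 × ln(7.99) = 3050.0 × 2.0782 ≈ 6339 m/s.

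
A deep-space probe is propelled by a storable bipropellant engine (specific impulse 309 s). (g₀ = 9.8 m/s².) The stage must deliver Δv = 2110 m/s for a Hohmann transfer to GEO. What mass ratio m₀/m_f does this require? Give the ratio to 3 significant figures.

v_e = Isp · g₀ = 309 × 9.8 = 3028.2 m/s.
Using Δv = v_e ln(m₀/m_f): m₀/m_f = exp(Δv / v_e) = exp(2110 / 3028.2) = exp(0.6968) = 2.0073.

mass ratio ≈ 2.01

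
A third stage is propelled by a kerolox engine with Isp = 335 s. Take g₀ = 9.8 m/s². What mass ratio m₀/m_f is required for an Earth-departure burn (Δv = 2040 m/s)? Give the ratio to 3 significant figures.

mass ratio ≈ 1.86

v_e = Isp · g₀ = 335 × 9.8 = 3283.0 m/s.
By the Tsiolkovsky rocket equation, m₀/m_f = exp(Δv / v_e) = exp(2040 / 3283.0) = exp(0.6214) = 1.8615.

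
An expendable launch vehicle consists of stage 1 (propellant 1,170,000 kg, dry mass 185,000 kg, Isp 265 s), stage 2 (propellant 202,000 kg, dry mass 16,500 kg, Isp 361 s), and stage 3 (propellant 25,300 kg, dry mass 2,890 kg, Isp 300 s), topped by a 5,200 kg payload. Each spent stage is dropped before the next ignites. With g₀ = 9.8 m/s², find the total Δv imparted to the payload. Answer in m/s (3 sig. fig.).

Δv ≈ 13300 m/s

Ignition mass of stage 1 = 1,170,000+185,000 + 202,000+16,500 + 25,300+2,890 + 5,200 = 1,606,890 kg.
Stage 1: m₀ = 1,606,890 kg, m_f = 1,606,890 − 1,170,000 = 436,890 kg; Δv = 265×9.8×ln(3.678) = 2597.0×1.3024 ≈ 3382 m/s.
Stage 2: m₀ = 251,890 kg, m_f = 251,890 − 202,000 = 49,890 kg; Δv = 361×9.8×ln(5.049) = 3537.8×1.6192 ≈ 5728 m/s.
Stage 3: m₀ = 33,390 kg, m_f = 33,390 − 25,300 = 8,090 kg; Δv = 300×9.8×ln(4.127) = 2940.0×1.4176 ≈ 4168 m/s.
Total Δv = 3382 + 5728 + 4168 = 13278 m/s.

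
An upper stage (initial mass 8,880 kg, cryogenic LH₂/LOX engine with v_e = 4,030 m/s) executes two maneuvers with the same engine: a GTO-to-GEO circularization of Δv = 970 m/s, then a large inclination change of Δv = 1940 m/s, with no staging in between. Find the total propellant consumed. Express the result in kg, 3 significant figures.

After the first burn: m = 8880 × exp(−970/4030.0) = 8880 × 0.78608 = 6,980.39 kg.
After the second burn: m = 6,980.39 × exp(−1940/4030.0) = 6,980.39 × 0.61792 = 4,313.32 kg.
Total propellant = m₀ − m_final = 8880 − 4,313.32 = 4,566.68 kg.

total propellant consumed ≈ 4570 kg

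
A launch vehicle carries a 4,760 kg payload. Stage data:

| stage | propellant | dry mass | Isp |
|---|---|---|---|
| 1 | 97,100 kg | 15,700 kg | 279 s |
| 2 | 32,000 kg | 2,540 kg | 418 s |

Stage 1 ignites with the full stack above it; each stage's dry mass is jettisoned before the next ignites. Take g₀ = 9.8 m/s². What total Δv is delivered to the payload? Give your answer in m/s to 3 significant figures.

Ignition mass of stage 1 = 97,100+15,700 + 32,000+2,540 + 4,760 = 152,100 kg.
Stage 1: m₀ = 152,100 kg, m_f = 152,100 − 97,100 = 55,000 kg; Δv = 279×9.8×ln(2.765) = 2734.2×1.0172 ≈ 2781 m/s.
Stage 2: m₀ = 39,300 kg, m_f = 39,300 − 32,000 = 7,300 kg; Δv = 418×9.8×ln(5.384) = 4096.4×1.6834 ≈ 6896 m/s.
Total Δv = 2781 + 6896 = 9677 m/s.

Δv ≈ 9680 m/s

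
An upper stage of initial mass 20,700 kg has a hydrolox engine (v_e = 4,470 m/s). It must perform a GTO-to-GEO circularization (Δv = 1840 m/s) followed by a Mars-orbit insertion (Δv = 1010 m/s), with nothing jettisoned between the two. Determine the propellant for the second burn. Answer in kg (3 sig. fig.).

After the first burn: m = 20700 × exp(−1840/4470.0) = 20700 × 0.66257 = 13,715.2 kg.
After the second burn: m = 13,715.2 × exp(−1010/4470.0) = 13,715.2 × 0.79776 = 10,941.4 kg.
Second-burn propellant = 13,715.2 − 10,941.4 = 2,773.8 kg.

propellant for the second burn ≈ 2770 kg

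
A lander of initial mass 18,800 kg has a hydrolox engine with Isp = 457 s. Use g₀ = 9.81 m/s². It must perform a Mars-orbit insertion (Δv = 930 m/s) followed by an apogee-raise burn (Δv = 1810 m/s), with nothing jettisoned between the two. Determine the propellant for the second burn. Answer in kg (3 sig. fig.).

v_e = Isp · g₀ = 457 × 9.81 = 4483.2 m/s.
After the first burn: m = 18800 × exp(−930/4483.2) = 18800 × 0.81266 = 15,278 kg.
After the second burn: m = 15,278 × exp(−1810/4483.2) = 15,278 × 0.66782 = 10,203 kg.
Second-burn propellant = 15,278 − 10,203 = 5,075 kg.

propellant for the second burn ≈ 5080 kg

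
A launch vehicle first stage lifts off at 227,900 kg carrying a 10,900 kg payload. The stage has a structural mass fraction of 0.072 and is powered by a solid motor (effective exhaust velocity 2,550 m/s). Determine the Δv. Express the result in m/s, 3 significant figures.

Δv ≈ 5480 m/s

Stage wet mass = m₀ − payload = 227,900 − 10,900 = 217,000 kg.
Stage dry mass = ε × stage wet mass = 0.072 × 217,000 = 15,624 kg.
Burnout mass m_f = stage dry + payload = 15,624 + 10,900 = 26,524 kg.
By the Tsiolkovsky rocket equation, Δv = v_e · ln(227,900/26,524) = 2550.0 × ln(8.592) = 2550.0 × 2.1509 ≈ 5485 m/s.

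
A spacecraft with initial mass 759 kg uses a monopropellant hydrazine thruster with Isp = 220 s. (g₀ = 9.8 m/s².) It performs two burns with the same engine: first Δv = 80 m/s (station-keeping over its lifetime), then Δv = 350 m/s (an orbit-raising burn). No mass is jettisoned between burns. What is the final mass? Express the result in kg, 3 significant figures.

final mass ≈ 622 kg

v_e = Isp · g₀ = 220 × 9.8 = 2156.0 m/s.
After the first burn: m = 759 × exp(−80/2156.0) = 759 × 0.96357 = 731.35 kg.
After the second burn: m = 731.35 × exp(−350/2156.0) = 731.35 × 0.85015 = 621.757 kg.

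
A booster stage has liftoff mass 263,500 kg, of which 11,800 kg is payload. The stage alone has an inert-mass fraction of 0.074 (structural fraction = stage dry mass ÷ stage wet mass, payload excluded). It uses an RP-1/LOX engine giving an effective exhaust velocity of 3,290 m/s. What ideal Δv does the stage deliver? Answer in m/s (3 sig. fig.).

Stage wet mass = m₀ − payload = 263,500 − 11,800 = 251,700 kg.
Stage dry mass = ε × stage wet mass = 0.074 × 251,700 = 18,625.8 kg.
Burnout mass m_f = stage dry + payload = 18,625.8 + 11,800 = 30,425.8 kg.
Δv = v_e · ln(263,500/30,425.8) = 3290.0 × ln(8.66) = 3290.0 × 2.1588 ≈ 7102 m/s.

Δv ≈ 7100 m/s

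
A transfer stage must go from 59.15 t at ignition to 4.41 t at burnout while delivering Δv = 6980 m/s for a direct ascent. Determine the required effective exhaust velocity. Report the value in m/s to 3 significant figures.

v_e ≈ 2690 m/s

ln(m₀/m_f) = ln(59150/4410) = ln(13.41) = 2.5962.
Using Δv = v_e ln(m₀/m_f): v_e = Δv / ln(m₀/m_f) = 6980 / 2.5962 = 2688.5 m/s.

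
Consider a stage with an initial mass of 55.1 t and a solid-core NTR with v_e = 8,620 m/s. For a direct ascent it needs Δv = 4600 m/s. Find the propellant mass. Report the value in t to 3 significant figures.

m₀/m_f = exp(Δv / v_e) = exp(4600 / 8620.0) = exp(0.5336) = 1.7051.
m_f = 55.1 / 1.7051 = 32.3148 t, so propellant = m₀ − m_f = 55.1 − 32.3148 = 22.7852 t.

propellant mass ≈ 22.8 t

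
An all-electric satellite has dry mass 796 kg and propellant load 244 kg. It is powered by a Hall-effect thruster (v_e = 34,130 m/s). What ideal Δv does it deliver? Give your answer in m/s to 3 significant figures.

m₀ = m_dry + m_prop = 796 + 244 = 1,040 kg.
Δv = v_e · ln(m₀/m_f) = 34130.0 × ln(1.307) = 34130.0 × 0.2674 ≈ 9125.6 m/s.

Δv ≈ 9130 m/s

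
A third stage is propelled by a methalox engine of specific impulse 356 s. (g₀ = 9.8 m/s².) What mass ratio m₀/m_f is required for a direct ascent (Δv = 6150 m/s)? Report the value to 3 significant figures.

mass ratio ≈ 5.83

v_e = Isp · g₀ = 356 × 9.8 = 3488.8 m/s.
Using Δv = v_e ln(m₀/m_f): m₀/m_f = exp(Δv / v_e) = exp(6150 / 3488.8) = exp(1.7628) = 5.8286.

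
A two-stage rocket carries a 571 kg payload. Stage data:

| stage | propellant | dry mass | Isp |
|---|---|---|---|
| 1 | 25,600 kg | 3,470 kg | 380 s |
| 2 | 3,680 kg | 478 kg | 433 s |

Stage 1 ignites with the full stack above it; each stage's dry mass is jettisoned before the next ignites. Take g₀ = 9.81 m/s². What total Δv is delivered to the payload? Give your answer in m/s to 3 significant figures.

Ignition mass of stage 1 = 25,600+3,470 + 3,680+478 + 571 = 33,799 kg.
Stage 1: m₀ = 33,799 kg, m_f = 33,799 − 25,600 = 8,199 kg; Δv = 380×9.81×ln(4.122) = 3727.8×1.4164 ≈ 5280 m/s.
Stage 2: m₀ = 4,729 kg, m_f = 4,729 − 3,680 = 1,049 kg; Δv = 433×9.81×ln(4.508) = 4247.7×1.5059 ≈ 6397 m/s.
Total Δv = 5280 + 6397 = 11677 m/s.

Δv ≈ 11700 m/s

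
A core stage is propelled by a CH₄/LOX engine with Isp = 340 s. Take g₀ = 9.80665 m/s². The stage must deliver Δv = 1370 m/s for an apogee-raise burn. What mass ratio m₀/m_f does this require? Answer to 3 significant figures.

v_e = Isp · g₀ = 340 × 9.80665 = 3334.3 m/s.
Rocket equation: m₀/m_f = exp(Δv / v_e) = exp(1370 / 3334.3) = exp(0.4109) = 1.5082.

mass ratio ≈ 1.51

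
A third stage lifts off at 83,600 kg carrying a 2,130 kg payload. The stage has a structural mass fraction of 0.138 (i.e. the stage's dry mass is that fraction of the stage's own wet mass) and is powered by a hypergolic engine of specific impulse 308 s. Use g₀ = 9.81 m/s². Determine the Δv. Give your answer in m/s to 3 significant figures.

Stage wet mass = m₀ − payload = 83,600 − 2,130 = 81,470 kg.
Stage dry mass = ε × stage wet mass = 0.138 × 81,470 = 11,242.9 kg.
Burnout mass m_f = stage dry + payload = 11,242.9 + 2,130 = 13,372.9 kg.
v_e = Isp · g₀ = 308 × 9.81 = 3021.5 m/s.
Δv = v_e · ln(83,600/13,372.9) = 3021.5 × ln(6.251) = 3021.5 × 1.8328 ≈ 5538 m/s.

Δv ≈ 5540 m/s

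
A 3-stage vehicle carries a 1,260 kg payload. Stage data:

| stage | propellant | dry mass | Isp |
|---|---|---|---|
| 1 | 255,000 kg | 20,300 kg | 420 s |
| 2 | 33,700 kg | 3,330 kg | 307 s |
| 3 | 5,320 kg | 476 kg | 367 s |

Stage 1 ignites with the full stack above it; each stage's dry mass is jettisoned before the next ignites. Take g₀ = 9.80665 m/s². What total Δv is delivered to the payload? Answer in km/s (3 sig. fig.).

Ignition mass of stage 1 = 255,000+20,300 + 33,700+3,330 + 5,320+476 + 1,260 = 319,386 kg.
Stage 1: m₀ = 319,386 kg, m_f = 319,386 − 255,000 = 64,386 kg; Δv = 420×9.80665×ln(4.96) = 4118.8×1.6015 ≈ 6596 m/s.
Stage 2: m₀ = 44,086 kg, m_f = 44,086 − 33,700 = 10,386 kg; Δv = 307×9.80665×ln(4.245) = 3010.6×1.4457 ≈ 4352 m/s.
Stage 3: m₀ = 7,056 kg, m_f = 7,056 − 5,320 = 1,736 kg; Δv = 367×9.80665×ln(4.065) = 3599.0×1.4023 ≈ 5047 m/s.
Total Δv = 6596 + 4352 + 5047 = 15995 m/s.

Δv ≈ 16.0 km/s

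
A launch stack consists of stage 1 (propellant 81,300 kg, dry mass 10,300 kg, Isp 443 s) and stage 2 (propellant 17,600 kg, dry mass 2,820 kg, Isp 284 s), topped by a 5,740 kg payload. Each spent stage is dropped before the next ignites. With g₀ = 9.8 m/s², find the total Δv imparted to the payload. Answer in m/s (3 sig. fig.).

Ignition mass of stage 1 = 81,300+10,300 + 17,600+2,820 + 5,740 = 117,760 kg.
Stage 1: m₀ = 117,760 kg, m_f = 117,760 − 81,300 = 36,460 kg; Δv = 443×9.8×ln(3.23) = 4341.4×1.1724 ≈ 5090 m/s.
Stage 2: m₀ = 26,160 kg, m_f = 26,160 − 17,600 = 8,560 kg; Δv = 284×9.8×ln(3.056) = 2783.2×1.1171 ≈ 3109 m/s.
Total Δv = 5090 + 3109 = 8199 m/s.

Δv ≈ 8200 m/s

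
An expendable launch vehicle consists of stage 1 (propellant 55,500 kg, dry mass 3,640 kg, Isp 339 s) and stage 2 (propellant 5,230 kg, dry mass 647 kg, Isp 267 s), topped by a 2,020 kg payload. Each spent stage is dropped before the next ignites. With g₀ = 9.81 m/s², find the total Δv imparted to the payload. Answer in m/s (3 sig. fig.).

Δv ≈ 8700 m/s

Ignition mass of stage 1 = 55,500+3,640 + 5,230+647 + 2,020 = 67,037 kg.
Stage 1: m₀ = 67,037 kg, m_f = 67,037 − 55,500 = 11,537 kg; Δv = 339×9.81×ln(5.811) = 3325.6×1.7597 ≈ 5852 m/s.
Stage 2: m₀ = 7,897 kg, m_f = 7,897 − 5,230 = 2,667 kg; Δv = 267×9.81×ln(2.961) = 2619.3×1.0855 ≈ 2843 m/s.
Total Δv = 5852 + 2843 = 8695 m/s.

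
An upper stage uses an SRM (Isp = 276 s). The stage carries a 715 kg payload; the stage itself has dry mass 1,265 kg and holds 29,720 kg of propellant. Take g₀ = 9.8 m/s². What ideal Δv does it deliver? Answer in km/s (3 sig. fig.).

v_e = Isp · g₀ = 276 × 9.8 = 2704.8 m/s.
m₀ = payload + dry + propellant = 715 + 1,265 + 29,720 = 31,700 kg.
m_f = payload + dry = 715 + 1,265 = 1,980 kg.
Δv = v_e · ln(m₀/m_f) = 2704.8 × ln(16.01) = 2704.8 × 2.7732 ≈ 7501.0 m/s.

Δv ≈ 7.50 km/s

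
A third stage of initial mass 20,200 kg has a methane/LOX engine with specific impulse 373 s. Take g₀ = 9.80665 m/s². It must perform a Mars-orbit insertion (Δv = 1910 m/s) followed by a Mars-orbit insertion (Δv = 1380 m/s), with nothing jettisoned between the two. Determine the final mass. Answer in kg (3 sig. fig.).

v_e = Isp · g₀ = 373 × 9.80665 = 3657.9 m/s.
After the first burn: m = 20200 × exp(−1910/3657.9) = 20200 × 0.59324 = 11,983.4 kg.
After the second burn: m = 11,983.4 × exp(−1380/3657.9) = 11,983.4 × 0.68573 = 8,217.38 kg.

final mass ≈ 8220 kg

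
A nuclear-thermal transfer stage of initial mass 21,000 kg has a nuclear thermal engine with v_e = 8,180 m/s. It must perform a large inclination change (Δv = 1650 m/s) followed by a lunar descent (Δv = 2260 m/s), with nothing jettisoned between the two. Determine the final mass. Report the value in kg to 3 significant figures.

After the first burn: m = 21000 × exp(−1650/8180.0) = 21000 × 0.81733 = 17,163.9 kg.
After the second burn: m = 17,163.9 × exp(−2260/8180.0) = 17,163.9 × 0.75860 = 13,020.5 kg.

final mass ≈ 13000 kg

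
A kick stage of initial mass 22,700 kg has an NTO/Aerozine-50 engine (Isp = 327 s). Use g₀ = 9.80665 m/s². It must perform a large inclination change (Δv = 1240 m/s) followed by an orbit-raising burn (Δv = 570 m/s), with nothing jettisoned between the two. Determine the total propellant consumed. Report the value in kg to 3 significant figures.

v_e = Isp · g₀ = 327 × 9.80665 = 3206.8 m/s.
After the first burn: m = 22700 × exp(−1240/3206.8) = 22700 × 0.67931 = 15,420.3 kg.
After the second burn: m = 15,420.3 × exp(−570/3206.8) = 15,420.3 × 0.83715 = 12,909.1 kg.
Total propellant = m₀ − m_final = 22700 − 12,909.1 = 9,790.9 kg.

total propellant consumed ≈ 9790 kg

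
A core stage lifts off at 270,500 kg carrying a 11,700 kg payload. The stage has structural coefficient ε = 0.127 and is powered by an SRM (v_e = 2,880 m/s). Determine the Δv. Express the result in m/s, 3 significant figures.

Δv ≈ 5190 m/s

Stage wet mass = m₀ − payload = 270,500 − 11,700 = 258,800 kg.
Stage dry mass = ε × stage wet mass = 0.127 × 258,800 = 32,867.6 kg.
Burnout mass m_f = stage dry + payload = 32,867.6 + 11,700 = 44,567.6 kg.
Δv = v_e · ln(270,500/44,567.6) = 2880.0 × ln(6.069) = 2880.0 × 1.8033 ≈ 5193 m/s.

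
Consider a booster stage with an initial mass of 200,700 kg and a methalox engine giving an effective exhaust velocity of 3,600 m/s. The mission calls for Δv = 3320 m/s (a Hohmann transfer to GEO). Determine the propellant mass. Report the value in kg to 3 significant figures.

propellant mass ≈ 121000 kg

m₀/m_f = exp(Δv / v_e) = exp(3320 / 3600.0) = exp(0.9222) = 2.5149.
m_f = 200,700 / 2.5149 = 79,804.4 kg, so propellant = m₀ − m_f = 200,700 − 79,804.4 = 120,895.6 kg.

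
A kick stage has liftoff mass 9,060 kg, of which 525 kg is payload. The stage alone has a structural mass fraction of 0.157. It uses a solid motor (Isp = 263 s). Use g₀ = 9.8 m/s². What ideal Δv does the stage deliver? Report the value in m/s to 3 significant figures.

Stage wet mass = m₀ − payload = 9,060 − 525 = 8,535 kg.
Stage dry mass = ε × stage wet mass = 0.157 × 8,535 = 1,340 kg.
Burnout mass m_f = stage dry + payload = 1,340 + 525 = 1,865 kg.
v_e = Isp · g₀ = 263 × 9.8 = 2577.4 m/s.
By the Tsiolkovsky rocket equation, Δv = v_e · ln(9,060/1,865) = 2577.4 × ln(4.858) = 2577.4 × 1.5806 ≈ 4074 m/s.

Δv ≈ 4070 m/s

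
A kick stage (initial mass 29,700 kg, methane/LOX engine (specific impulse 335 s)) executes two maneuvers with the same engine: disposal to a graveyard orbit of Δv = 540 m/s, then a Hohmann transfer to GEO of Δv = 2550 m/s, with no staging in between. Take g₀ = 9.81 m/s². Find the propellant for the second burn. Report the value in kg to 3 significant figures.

propellant for the second burn ≈ 13600 kg

v_e = Isp · g₀ = 335 × 9.81 = 3286.4 m/s.
After the first burn: m = 29700 × exp(−540/3286.4) = 29700 × 0.84847 = 25,199.6 kg.
After the second burn: m = 25,199.6 × exp(−2550/3286.4) = 25,199.6 × 0.46027 = 11,598.6 kg.
Second-burn propellant = 25,199.6 − 11,598.6 = 13,601 kg.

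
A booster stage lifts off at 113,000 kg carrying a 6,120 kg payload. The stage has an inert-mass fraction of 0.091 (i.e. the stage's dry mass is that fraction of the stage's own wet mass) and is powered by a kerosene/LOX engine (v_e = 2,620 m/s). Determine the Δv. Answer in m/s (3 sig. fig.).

Δv ≈ 5150 m/s

Stage wet mass = m₀ − payload = 113,000 − 6,120 = 106,880 kg.
Stage dry mass = ε × stage wet mass = 0.091 × 106,880 = 9,726.08 kg.
Burnout mass m_f = stage dry + payload = 9,726.08 + 6,120 = 15,846.08 kg.
By the Tsiolkovsky rocket equation, Δv = v_e · ln(113,000/15,846.08) = 2620.0 × ln(7.131) = 2620.0 × 1.9645 ≈ 5147 m/s.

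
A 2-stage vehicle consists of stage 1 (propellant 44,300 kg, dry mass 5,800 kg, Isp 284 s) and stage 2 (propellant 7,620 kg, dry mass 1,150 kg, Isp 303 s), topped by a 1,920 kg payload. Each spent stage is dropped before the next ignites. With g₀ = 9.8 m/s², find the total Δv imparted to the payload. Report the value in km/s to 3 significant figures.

Ignition mass of stage 1 = 44,300+5,800 + 7,620+1,150 + 1,920 = 60,790 kg.
Stage 1: m₀ = 60,790 kg, m_f = 60,790 − 44,300 = 16,490 kg; Δv = 284×9.8×ln(3.686) = 2783.2×1.3047 ≈ 3631 m/s.
Stage 2: m₀ = 10,690 kg, m_f = 10,690 − 7,620 = 3,070 kg; Δv = 303×9.8×ln(3.482) = 2969.4×1.2476 ≈ 3705 m/s.
Total Δv = 3631 + 3705 = 7336 m/s.

Δv ≈ 7.34 km/s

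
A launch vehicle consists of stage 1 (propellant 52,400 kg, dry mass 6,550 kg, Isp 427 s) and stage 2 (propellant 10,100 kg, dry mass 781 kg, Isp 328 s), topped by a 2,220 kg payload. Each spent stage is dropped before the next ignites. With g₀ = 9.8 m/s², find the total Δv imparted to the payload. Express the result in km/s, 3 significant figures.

Δv ≈ 10.2 km/s

Ignition mass of stage 1 = 52,400+6,550 + 10,100+781 + 2,220 = 72,051 kg.
Stage 1: m₀ = 72,051 kg, m_f = 72,051 − 52,400 = 19,651 kg; Δv = 427×9.8×ln(3.667) = 4184.6×1.2992 ≈ 5437 m/s.
Stage 2: m₀ = 13,101 kg, m_f = 13,101 − 10,100 = 3,001 kg; Δv = 328×9.8×ln(4.366) = 3214.4×1.4737 ≈ 4737 m/s.
Total Δv = 5437 + 4737 = 10174 m/s.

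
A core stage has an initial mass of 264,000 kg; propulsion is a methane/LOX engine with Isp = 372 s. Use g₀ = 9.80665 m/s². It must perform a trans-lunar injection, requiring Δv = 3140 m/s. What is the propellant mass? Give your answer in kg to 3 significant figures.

propellant mass ≈ 152000 kg

v_e = Isp · g₀ = 372 × 9.80665 = 3648.1 m/s.
From the ideal rocket equation, m₀/m_f = exp(Δv / v_e) = exp(3140 / 3648.1) = exp(0.8607) = 2.3649.
m_f = 264,000 / 2.3649 = 111,633 kg, so propellant = m₀ − m_f = 264,000 − 111,633 = 152,367 kg.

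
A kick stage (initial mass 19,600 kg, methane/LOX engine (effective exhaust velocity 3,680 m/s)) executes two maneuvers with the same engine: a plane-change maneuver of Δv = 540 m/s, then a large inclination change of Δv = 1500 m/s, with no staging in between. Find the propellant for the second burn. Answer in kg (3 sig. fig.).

propellant for the second burn ≈ 5670 kg

After the first burn: m = 19600 × exp(−540/3680.0) = 19600 × 0.86352 = 16,925 kg.
After the second burn: m = 16,925 × exp(−1500/3680.0) = 16,925 × 0.66524 = 11,259.2 kg.
Second-burn propellant = 16,925 − 11,259.2 = 5,665.8 kg.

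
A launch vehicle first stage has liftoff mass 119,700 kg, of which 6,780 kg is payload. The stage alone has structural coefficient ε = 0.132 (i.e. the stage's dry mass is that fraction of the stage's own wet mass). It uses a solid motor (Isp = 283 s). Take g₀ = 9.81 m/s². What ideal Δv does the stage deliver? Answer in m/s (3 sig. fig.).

Δv ≈ 4740 m/s

Stage wet mass = m₀ − payload = 119,700 − 6,780 = 112,920 kg.
Stage dry mass = ε × stage wet mass = 0.132 × 112,920 = 14,905.4 kg.
Burnout mass m_f = stage dry + payload = 14,905.4 + 6,780 = 21,685.4 kg.
v_e = Isp · g₀ = 283 × 9.81 = 2776.2 m/s.
Using Δv = v_e ln(m₀/m_f): Δv = v_e · ln(119,700/21,685.4) = 2776.2 × ln(5.52) = 2776.2 × 1.7083 ≈ 4743 m/s.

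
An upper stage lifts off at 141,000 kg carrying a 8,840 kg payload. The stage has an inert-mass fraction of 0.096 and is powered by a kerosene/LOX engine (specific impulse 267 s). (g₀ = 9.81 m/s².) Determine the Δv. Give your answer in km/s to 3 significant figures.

Δv ≈ 4.92 km/s

Stage wet mass = m₀ − payload = 141,000 − 8,840 = 132,160 kg.
Stage dry mass = ε × stage wet mass = 0.096 × 132,160 = 12,687.4 kg.
Burnout mass m_f = stage dry + payload = 12,687.4 + 8,840 = 21,527.4 kg.
v_e = Isp · g₀ = 267 × 9.81 = 2619.3 m/s.
Using Δv = v_e ln(m₀/m_f): Δv = v_e · ln(141,000/21,527.4) = 2619.3 × ln(6.55) = 2619.3 × 1.8794 ≈ 4923 m/s.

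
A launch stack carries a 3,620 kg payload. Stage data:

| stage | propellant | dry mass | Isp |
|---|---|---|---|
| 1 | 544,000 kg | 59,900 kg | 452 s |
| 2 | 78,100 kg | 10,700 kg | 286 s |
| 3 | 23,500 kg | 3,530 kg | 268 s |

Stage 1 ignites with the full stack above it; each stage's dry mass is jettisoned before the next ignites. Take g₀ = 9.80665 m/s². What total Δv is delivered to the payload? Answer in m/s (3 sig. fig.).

Ignition mass of stage 1 = 544,000+59,900 + 78,100+10,700 + 23,500+3,530 + 3,620 = 723,350 kg.
Stage 1: m₀ = 723,350 kg, m_f = 723,350 − 544,000 = 179,350 kg; Δv = 452×9.80665×ln(4.033) = 4432.6×1.3946 ≈ 6182 m/s.
Stage 2: m₀ = 119,450 kg, m_f = 119,450 − 78,100 = 41,350 kg; Δv = 286×9.80665×ln(2.889) = 2804.7×1.0608 ≈ 2975 m/s.
Stage 3: m₀ = 30,650 kg, m_f = 30,650 − 23,500 = 7,150 kg; Δv = 268×9.80665×ln(4.287) = 2628.2×1.4555 ≈ 3825 m/s.
Total Δv = 6182 + 2975 + 3825 = 12982 m/s.

Δv ≈ 13000 m/s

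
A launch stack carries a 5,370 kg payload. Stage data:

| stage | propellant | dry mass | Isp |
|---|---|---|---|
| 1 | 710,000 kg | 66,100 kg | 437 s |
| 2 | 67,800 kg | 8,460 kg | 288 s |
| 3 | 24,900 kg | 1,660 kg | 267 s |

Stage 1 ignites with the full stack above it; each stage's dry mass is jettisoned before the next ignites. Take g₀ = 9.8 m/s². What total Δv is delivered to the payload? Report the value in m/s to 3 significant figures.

Ignition mass of stage 1 = 710,000+66,100 + 67,800+8,460 + 24,900+1,660 + 5,370 = 884,290 kg.
Stage 1: m₀ = 884,290 kg, m_f = 884,290 − 710,000 = 174,290 kg; Δv = 437×9.8×ln(5.074) = 4282.6×1.6241 ≈ 6955 m/s.
Stage 2: m₀ = 108,190 kg, m_f = 108,190 − 67,800 = 40,390 kg; Δv = 288×9.8×ln(2.679) = 2822.4×0.9853 ≈ 2781 m/s.
Stage 3: m₀ = 31,930 kg, m_f = 31,930 − 24,900 = 7,030 kg; Δv = 267×9.8×ln(4.542) = 2616.6×1.5134 ≈ 3960 m/s.
Total Δv = 6955 + 2781 + 3960 = 13696 m/s.

Δv ≈ 13700 m/s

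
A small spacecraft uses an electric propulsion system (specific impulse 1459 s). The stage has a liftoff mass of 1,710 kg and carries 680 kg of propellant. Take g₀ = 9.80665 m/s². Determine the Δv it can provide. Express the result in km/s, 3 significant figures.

v_e = Isp · g₀ = 1459 × 9.80665 = 14307.9 m/s.
m_f = m₀ − m_prop = 1,710 − 680 = 1,030 kg.
Δv = v_e · ln(m₀/m_f) = 14307.9 × ln(1.66) = 14307.9 × 0.5069 ≈ 7253.2 m/s.

Δv ≈ 7.25 km/s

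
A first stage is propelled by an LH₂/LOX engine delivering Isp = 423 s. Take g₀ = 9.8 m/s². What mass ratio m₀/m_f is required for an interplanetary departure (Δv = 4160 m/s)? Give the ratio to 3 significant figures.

mass ratio ≈ 2.73

v_e = Isp · g₀ = 423 × 9.8 = 4145.4 m/s.
m₀/m_f = exp(Δv / v_e) = exp(4160 / 4145.4) = exp(1.0035) = 2.7279.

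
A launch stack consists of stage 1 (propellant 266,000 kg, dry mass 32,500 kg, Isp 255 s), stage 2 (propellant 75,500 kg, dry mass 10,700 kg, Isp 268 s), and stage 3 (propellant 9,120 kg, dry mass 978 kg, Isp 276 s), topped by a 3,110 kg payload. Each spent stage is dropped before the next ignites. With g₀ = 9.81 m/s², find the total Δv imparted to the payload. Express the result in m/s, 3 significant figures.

Δv ≈ 9680 m/s

Ignition mass of stage 1 = 266,000+32,500 + 75,500+10,700 + 9,120+978 + 3,110 = 397,908 kg.
Stage 1: m₀ = 397,908 kg, m_f = 397,908 − 266,000 = 131,908 kg; Δv = 255×9.81×ln(3.017) = 2501.6×1.1041 ≈ 2762 m/s.
Stage 2: m₀ = 99,408 kg, m_f = 99,408 − 75,500 = 23,908 kg; Δv = 268×9.81×ln(4.158) = 2629.1×1.4250 ≈ 3746 m/s.
Stage 3: m₀ = 13,208 kg, m_f = 13,208 − 9,120 = 4,088 kg; Δv = 276×9.81×ln(3.231) = 2707.6×1.1728 ≈ 3175 m/s.
Total Δv = 2762 + 3746 + 3175 = 9683 m/s.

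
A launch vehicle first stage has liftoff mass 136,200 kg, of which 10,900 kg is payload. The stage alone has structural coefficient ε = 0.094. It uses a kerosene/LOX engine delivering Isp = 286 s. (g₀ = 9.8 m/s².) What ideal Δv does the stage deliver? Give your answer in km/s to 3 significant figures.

Δv ≈ 5.02 km/s

Stage wet mass = m₀ − payload = 136,200 − 10,900 = 125,300 kg.
Stage dry mass = ε × stage wet mass = 0.094 × 125,300 = 11,778.2 kg.
Burnout mass m_f = stage dry + payload = 11,778.2 + 10,900 = 22,678.2 kg.
v_e = Isp · g₀ = 286 × 9.8 = 2802.8 m/s.
From the ideal rocket equation, Δv = v_e · ln(136,200/22,678.2) = 2802.8 × ln(6.006) = 2802.8 × 1.7927 ≈ 5025 m/s.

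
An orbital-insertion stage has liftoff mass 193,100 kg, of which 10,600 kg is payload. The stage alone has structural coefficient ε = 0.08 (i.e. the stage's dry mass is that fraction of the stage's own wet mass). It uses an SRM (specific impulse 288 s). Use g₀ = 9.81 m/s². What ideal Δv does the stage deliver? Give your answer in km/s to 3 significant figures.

Stage wet mass = m₀ − payload = 193,100 − 10,600 = 182,500 kg.
Stage dry mass = ε × stage wet mass = 0.08 × 182,500 = 14,600 kg.
Burnout mass m_f = stage dry + payload = 14,600 + 10,600 = 25,200 kg.
v_e = Isp · g₀ = 288 × 9.81 = 2825.3 m/s.
Rocket equation: Δv = v_e · ln(193,100/25,200) = 2825.3 × ln(7.663) = 2825.3 × 2.0364 ≈ 5753 m/s.

Δv ≈ 5.75 km/s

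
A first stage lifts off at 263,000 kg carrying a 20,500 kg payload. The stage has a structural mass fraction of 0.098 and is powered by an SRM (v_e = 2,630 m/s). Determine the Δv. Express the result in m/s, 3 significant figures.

Δv ≈ 4690 m/s

Stage wet mass = m₀ − payload = 263,000 − 20,500 = 242,500 kg.
Stage dry mass = ε × stage wet mass = 0.098 × 242,500 = 23,765 kg.
Burnout mass m_f = stage dry + payload = 23,765 + 20,500 = 44,265 kg.
Using Δv = v_e ln(m₀/m_f): Δv = v_e · ln(263,000/44,265) = 2630.0 × ln(5.941) = 2630.0 × 1.7820 ≈ 4687 m/s.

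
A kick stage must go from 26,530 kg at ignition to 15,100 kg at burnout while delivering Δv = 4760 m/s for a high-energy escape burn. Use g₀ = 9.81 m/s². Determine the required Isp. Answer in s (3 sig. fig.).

ln(m₀/m_f) = ln(26530/15100) = ln(1.757) = 0.5636.
By the Tsiolkovsky rocket equation, v_e = Δv / ln(m₀/m_f) = 4760 / 0.5636 = 8446.0 m/s.
Isp = v_e / g₀ = 8446.0 / 9.81 = 861.0 s.

Isp ≈ 861 s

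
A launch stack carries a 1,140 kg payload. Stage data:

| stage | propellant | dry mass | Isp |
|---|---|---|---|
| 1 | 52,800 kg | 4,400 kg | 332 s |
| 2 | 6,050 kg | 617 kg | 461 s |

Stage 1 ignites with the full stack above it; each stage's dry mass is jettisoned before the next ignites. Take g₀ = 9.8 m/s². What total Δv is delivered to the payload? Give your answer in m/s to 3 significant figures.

Δv ≈ 12200 m/s

Ignition mass of stage 1 = 52,800+4,400 + 6,050+617 + 1,140 = 65,007 kg.
Stage 1: m₀ = 65,007 kg, m_f = 65,007 − 52,800 = 12,207 kg; Δv = 332×9.8×ln(5.325) = 3253.6×1.6725 ≈ 5442 m/s.
Stage 2: m₀ = 7,807 kg, m_f = 7,807 − 6,050 = 1,757 kg; Δv = 461×9.8×ln(4.443) = 4517.8×1.4914 ≈ 6738 m/s.
Total Δv = 5442 + 6738 = 12180 m/s.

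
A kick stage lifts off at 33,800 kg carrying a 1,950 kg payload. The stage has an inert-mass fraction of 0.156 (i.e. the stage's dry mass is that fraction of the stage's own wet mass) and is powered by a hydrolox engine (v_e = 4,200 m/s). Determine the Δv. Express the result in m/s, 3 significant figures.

Δv ≈ 6660 m/s

Stage wet mass = m₀ − payload = 33,800 − 1,950 = 31,850 kg.
Stage dry mass = ε × stage wet mass = 0.156 × 31,850 = 4,968.6 kg.
Burnout mass m_f = stage dry + payload = 4,968.6 + 1,950 = 6,918.6 kg.
From the ideal rocket equation, Δv = v_e · ln(33,800/6,918.6) = 4200.0 × ln(4.885) = 4200.0 × 1.5862 ≈ 6662 m/s.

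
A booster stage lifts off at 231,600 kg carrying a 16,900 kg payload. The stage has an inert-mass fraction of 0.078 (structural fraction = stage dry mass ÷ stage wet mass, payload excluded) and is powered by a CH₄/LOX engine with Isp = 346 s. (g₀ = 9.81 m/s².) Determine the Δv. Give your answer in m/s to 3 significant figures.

Stage wet mass = m₀ − payload = 231,600 − 16,900 = 214,700 kg.
Stage dry mass = ε × stage wet mass = 0.078 × 214,700 = 16,746.6 kg.
Burnout mass m_f = stage dry + payload = 16,746.6 + 16,900 = 33,646.6 kg.
v_e = Isp · g₀ = 346 × 9.81 = 3394.3 m/s.
Δv = v_e · ln(231,600/33,646.6) = 3394.3 × ln(6.883) = 3394.3 × 1.9291 ≈ 6548 m/s.

Δv ≈ 6550 m/s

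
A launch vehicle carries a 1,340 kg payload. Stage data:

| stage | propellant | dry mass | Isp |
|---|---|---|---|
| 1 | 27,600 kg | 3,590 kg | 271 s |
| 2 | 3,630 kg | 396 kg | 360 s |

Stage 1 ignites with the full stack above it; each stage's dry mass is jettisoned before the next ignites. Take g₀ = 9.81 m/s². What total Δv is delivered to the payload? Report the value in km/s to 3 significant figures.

Ignition mass of stage 1 = 27,600+3,590 + 3,630+396 + 1,340 = 36,556 kg.
Stage 1: m₀ = 36,556 kg, m_f = 36,556 − 27,600 = 8,956 kg; Δv = 271×9.81×ln(4.082) = 2658.5×1.4065 ≈ 3739 m/s.
Stage 2: m₀ = 5,366 kg, m_f = 5,366 − 3,630 = 1,736 kg; Δv = 360×9.81×ln(3.091) = 3531.6×1.1285 ≈ 3985 m/s.
Total Δv = 3739 + 3985 = 7724 m/s.

Δv ≈ 7.72 km/s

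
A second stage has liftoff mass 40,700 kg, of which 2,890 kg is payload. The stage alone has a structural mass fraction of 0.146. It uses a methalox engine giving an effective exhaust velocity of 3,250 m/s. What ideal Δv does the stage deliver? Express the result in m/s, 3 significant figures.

Δv ≈ 5120 m/s

Stage wet mass = m₀ − payload = 40,700 − 2,890 = 37,810 kg.
Stage dry mass = ε × stage wet mass = 0.146 × 37,810 = 5,520.26 kg.
Burnout mass m_f = stage dry + payload = 5,520.26 + 2,890 = 8,410.26 kg.
Rocket equation: Δv = v_e · ln(40,700/8,410.26) = 3250.0 × ln(4.839) = 3250.0 × 1.5768 ≈ 5125 m/s.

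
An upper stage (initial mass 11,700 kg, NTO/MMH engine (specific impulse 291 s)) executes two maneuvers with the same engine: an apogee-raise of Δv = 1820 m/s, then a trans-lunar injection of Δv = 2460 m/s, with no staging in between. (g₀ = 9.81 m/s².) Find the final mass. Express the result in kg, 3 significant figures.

v_e = Isp · g₀ = 291 × 9.81 = 2854.7 m/s.
After the first burn: m = 11700 × exp(−1820/2854.7) = 11700 × 0.52859 = 6,184.5 kg.
After the second burn: m = 6,184.5 × exp(−2460/2854.7) = 6,184.5 × 0.42243 = 2,612.52 kg.

final mass ≈ 2610 kg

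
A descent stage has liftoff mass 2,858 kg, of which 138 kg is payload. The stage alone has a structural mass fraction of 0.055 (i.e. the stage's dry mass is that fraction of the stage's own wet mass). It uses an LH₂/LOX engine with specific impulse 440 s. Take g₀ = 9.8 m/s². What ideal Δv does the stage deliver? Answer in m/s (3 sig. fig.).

Stage wet mass = m₀ − payload = 2,858 − 138 = 2,720 kg.
Stage dry mass = ε × stage wet mass = 0.055 × 2,720 = 149.6 kg.
Burnout mass m_f = stage dry + payload = 149.6 + 138 = 287.6 kg.
v_e = Isp · g₀ = 440 × 9.8 = 4312.0 m/s.
Δv = v_e · ln(2,858/287.6) = 4312.0 × ln(9.937) = 4312.0 × 2.2963 ≈ 9902 m/s.

Δv ≈ 9900 m/s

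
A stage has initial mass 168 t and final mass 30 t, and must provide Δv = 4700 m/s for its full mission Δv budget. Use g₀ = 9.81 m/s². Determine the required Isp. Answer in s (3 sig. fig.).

ln(m₀/m_f) = ln(168000/30000) = ln(5.6) = 1.7228.
v_e = Δv / ln(m₀/m_f) = 4700 / 1.7228 = 2728.2 m/s.
Isp = v_e / g₀ = 2728.2 / 9.81 = 278.1 s.

Isp ≈ 278 s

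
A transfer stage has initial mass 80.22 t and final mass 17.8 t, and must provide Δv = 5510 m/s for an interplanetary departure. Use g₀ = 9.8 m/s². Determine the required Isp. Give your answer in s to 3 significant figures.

ln(m₀/m_f) = ln(80220/17800) = ln(4.507) = 1.5056.
v_e = Δv / ln(m₀/m_f) = 5510 / 1.5056 = 3659.7 m/s.
Isp = v_e / g₀ = 3659.7 / 9.8 = 373.4 s.

Isp ≈ 373 s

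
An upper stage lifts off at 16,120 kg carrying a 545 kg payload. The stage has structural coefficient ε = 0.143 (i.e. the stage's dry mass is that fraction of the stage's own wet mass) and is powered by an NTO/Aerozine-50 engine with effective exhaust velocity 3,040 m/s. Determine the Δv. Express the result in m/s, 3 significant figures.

Δv ≈ 5350 m/s

Stage wet mass = m₀ − payload = 16,120 − 545 = 15,575 kg.
Stage dry mass = ε × stage wet mass = 0.143 × 15,575 = 2,227.23 kg.
Burnout mass m_f = stage dry + payload = 2,227.23 + 545 = 2,772.23 kg.
Rocket equation: Δv = v_e · ln(16,120/2,772.23) = 3040.0 × ln(5.815) = 3040.0 × 1.7604 ≈ 5352 m/s.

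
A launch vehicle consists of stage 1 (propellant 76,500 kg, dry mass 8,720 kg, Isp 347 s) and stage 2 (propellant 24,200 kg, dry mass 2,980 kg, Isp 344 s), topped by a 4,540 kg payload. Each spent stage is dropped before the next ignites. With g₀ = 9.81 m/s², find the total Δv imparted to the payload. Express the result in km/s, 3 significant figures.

Ignition mass of stage 1 = 76,500+8,720 + 24,200+2,980 + 4,540 = 116,940 kg.
Stage 1: m₀ = 116,940 kg, m_f = 116,940 − 76,500 = 40,440 kg; Δv = 347×9.81×ln(2.892) = 3404.1×1.0618 ≈ 3615 m/s.
Stage 2: m₀ = 31,720 kg, m_f = 31,720 − 24,200 = 7,520 kg; Δv = 344×9.81×ln(4.218) = 3374.6×1.4394 ≈ 4857 m/s.
Total Δv = 3615 + 4857 = 8472 m/s.

Δv ≈ 8.47 km/s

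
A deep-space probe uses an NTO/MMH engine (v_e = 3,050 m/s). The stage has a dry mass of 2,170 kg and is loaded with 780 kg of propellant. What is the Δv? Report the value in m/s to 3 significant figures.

m₀ = m_dry + m_prop = 2,170 + 780 = 2,950 kg.
By the Tsiolkovsky rocket equation, Δv = v_e · ln(m₀/m_f) = 3050.0 × ln(1.359) = 3050.0 × 0.3071 ≈ 936.6 m/s.

Δv ≈ 937 m/s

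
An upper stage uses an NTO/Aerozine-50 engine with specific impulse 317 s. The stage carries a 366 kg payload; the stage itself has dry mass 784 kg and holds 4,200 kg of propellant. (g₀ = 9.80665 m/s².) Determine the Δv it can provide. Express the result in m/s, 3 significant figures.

Δv ≈ 4780 m/s

v_e = Isp · g₀ = 317 × 9.80665 = 3108.7 m/s.
m₀ = payload + dry + propellant = 366 + 784 + 4,200 = 5,350 kg.
m_f = payload + dry = 366 + 784 = 1,150 kg.
From the ideal rocket equation, Δv = v_e · ln(m₀/m_f) = 3108.7 × ln(4.652) = 3108.7 × 1.5373 ≈ 4779.1 m/s.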